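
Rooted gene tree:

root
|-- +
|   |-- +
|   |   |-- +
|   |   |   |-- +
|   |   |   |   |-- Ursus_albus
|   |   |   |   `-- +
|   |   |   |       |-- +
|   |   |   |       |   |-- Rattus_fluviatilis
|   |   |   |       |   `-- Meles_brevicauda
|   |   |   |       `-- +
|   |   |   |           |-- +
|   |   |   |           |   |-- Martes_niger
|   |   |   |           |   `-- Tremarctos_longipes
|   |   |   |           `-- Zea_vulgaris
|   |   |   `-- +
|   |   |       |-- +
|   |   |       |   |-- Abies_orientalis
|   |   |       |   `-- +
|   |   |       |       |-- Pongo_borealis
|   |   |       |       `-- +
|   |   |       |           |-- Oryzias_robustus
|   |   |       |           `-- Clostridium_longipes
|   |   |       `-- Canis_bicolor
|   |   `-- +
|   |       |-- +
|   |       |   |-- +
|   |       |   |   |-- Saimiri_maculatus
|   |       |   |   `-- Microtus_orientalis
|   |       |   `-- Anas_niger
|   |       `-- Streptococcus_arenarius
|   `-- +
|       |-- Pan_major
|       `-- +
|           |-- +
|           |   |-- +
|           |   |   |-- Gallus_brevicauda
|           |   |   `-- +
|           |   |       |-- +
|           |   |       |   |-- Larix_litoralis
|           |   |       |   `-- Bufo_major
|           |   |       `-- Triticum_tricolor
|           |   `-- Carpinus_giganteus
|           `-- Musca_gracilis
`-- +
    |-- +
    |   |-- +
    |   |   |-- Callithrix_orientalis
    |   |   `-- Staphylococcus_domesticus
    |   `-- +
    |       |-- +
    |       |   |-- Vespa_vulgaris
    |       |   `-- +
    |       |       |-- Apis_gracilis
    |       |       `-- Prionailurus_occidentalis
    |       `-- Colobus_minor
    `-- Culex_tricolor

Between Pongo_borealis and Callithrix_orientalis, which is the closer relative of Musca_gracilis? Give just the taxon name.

Pongo_borealis

The MRCA of Musca_gracilis and Pongo_borealis subtends ((((Ursus_albus,((Rattus_fluviatilis,Meles_brevicauda),((Martes_niger,Tremarctos_longipes),Zea_vulgaris))),((Abies_orientalis,(Pongo_borealis,(Oryzias_robustus,Clostridium_longipes))),Canis_bicolor)),(((Saimiri_maculatus,Microtus_orientalis),Anas_niger),Streptococcus_arenarius)),(Pan_major,(((Gallus_brevicauda,((Larix_litoralis,Bufo_major),Triticum_tricolor)),Carpinus_giganteus),Musca_gracilis))) (22 taxa).
The MRCA of Musca_gracilis and Callithrix_orientalis is the root, subtending the entire tree (29 taxa).
The first is nested inside the second, so Musca_gracilis shares a more recent common ancestor with Pongo_borealis.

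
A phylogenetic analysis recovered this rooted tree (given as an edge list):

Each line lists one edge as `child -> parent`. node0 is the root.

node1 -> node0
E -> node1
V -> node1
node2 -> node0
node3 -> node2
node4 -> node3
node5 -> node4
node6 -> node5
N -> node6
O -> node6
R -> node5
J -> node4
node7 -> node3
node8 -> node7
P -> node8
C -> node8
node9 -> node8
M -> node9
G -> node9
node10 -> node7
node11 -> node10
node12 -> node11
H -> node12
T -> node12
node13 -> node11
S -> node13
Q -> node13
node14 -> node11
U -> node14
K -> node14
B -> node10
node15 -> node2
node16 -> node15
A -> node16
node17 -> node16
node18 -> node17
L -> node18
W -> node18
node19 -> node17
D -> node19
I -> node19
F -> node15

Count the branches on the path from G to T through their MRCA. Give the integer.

7

The MRCA of G and T is the node subtending ((P,C,(M,G)),(((H,T),(S,Q),(U,K)),B)).
From G up to that node: 3 branches. From T up to the same node: 4 branches. Total: 3 + 4 = 7.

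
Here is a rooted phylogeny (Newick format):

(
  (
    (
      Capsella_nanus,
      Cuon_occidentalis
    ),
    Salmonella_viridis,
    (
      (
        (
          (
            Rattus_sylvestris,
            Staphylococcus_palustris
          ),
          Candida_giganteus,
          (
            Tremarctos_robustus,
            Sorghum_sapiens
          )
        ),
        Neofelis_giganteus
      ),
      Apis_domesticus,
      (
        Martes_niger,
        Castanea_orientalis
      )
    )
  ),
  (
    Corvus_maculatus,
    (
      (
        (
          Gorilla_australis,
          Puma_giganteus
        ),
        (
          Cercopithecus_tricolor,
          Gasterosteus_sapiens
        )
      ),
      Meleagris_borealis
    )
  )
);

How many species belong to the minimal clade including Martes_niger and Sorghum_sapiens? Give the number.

9

The MRCA of Martes_niger and Sorghum_sapiens is the node subtending ((((Rattus_sylvestris,Staphylococcus_palustris),Candida_giganteus,(Tremarctos_robustus,Sorghum_sapiens)),Neofelis_giganteus),Apis_domesticus,(Martes_niger,Castanea_orientalis)).
That clade contains 9 terminal taxa: Apis_domesticus, Candida_giganteus, Castanea_orientalis, Martes_niger, Neofelis_giganteus, Rattus_sylvestris, Sorghum_sapiens, Staphylococcus_palustris, Tremarctos_robustus.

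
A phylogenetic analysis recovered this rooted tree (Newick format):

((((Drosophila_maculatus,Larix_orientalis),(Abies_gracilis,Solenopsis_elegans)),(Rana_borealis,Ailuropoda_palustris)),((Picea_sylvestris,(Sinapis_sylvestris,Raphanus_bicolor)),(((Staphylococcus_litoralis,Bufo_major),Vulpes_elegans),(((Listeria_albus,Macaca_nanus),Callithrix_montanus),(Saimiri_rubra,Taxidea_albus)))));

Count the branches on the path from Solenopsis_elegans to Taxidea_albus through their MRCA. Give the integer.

The MRCA of Solenopsis_elegans and Taxidea_albus is the root of the tree.
From Solenopsis_elegans up to that node: 4 branches. From Taxidea_albus up to the same node: 5 branches. Total: 4 + 5 = 9.

9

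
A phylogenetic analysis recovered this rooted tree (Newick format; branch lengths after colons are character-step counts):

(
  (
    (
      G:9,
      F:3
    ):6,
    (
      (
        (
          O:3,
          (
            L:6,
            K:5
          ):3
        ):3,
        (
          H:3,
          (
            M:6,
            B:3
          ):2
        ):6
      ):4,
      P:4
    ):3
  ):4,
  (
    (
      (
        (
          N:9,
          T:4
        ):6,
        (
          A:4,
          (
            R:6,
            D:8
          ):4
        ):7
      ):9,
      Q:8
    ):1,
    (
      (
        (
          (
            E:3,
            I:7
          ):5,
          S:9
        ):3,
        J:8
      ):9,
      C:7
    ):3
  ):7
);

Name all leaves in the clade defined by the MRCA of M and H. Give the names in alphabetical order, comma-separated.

B, H, M

Tracing M: it sits inside (M,B).
Tracing H: it sits inside (H,(M,B)).
The smallest clade enclosing both is (H,(M,B)); the answer is its 3 terminal taxa in alphabetical order.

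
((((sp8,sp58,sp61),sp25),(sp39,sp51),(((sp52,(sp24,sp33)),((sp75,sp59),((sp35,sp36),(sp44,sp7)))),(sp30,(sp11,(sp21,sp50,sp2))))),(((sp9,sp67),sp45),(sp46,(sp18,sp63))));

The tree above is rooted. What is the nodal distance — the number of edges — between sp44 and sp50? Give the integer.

The MRCA of sp44 and sp50 is the node subtending (((sp52,(sp24,sp33)),((sp75,sp59),((sp35,sp36),(sp44,sp7)))),(sp30,(sp11,(sp21,sp50,sp2)))).
From sp44 up to that node: 5 branches. From sp50 up to the same node: 4 branches. Total: 5 + 4 = 9.

9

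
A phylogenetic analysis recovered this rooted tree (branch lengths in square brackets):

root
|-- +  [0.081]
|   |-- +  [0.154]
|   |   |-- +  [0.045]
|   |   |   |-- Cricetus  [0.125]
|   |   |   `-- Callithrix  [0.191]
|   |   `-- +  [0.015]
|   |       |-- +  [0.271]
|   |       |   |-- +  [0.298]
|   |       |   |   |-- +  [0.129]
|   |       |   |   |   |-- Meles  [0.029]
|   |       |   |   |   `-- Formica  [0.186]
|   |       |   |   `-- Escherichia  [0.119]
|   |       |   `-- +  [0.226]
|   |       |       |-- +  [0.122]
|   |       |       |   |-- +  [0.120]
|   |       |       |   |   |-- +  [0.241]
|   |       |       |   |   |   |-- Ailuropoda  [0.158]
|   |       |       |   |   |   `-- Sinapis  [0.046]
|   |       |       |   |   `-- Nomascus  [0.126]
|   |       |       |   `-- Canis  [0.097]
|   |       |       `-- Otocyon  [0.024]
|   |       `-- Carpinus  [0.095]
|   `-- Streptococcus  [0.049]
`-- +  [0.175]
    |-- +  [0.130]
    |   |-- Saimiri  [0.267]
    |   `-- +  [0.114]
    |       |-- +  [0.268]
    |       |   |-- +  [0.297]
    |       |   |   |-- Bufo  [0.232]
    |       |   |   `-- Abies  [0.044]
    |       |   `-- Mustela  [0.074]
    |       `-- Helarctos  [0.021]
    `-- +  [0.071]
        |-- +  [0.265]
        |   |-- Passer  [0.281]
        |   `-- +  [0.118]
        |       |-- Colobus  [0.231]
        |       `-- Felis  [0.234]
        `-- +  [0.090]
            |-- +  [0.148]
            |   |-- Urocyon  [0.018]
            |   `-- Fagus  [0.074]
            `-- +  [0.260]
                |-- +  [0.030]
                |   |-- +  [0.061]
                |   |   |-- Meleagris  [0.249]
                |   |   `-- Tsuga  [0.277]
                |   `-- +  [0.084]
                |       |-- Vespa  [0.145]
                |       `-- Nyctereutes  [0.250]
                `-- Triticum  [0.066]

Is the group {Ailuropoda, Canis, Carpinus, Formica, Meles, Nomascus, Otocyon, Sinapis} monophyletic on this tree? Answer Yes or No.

No

The MRCA of the listed taxa subtends ((((Meles,Formica),Escherichia),((((Ailuropoda,Sinapis),Nomascus),Canis),Otocyon)),Carpinus).
That clade also contains Escherichia, which is not in the proposed group, so the group is not monophyletic.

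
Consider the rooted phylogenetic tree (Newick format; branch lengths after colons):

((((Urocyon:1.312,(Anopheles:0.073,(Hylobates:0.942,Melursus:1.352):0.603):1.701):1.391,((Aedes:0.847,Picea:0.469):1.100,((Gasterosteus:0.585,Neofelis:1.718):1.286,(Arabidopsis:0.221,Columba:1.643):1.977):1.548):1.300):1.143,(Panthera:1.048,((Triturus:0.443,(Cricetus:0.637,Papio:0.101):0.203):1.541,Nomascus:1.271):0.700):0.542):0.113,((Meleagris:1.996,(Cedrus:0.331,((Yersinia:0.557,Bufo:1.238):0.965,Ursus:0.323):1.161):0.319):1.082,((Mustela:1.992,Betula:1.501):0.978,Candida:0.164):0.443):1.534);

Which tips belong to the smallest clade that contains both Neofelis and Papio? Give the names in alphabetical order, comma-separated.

Aedes, Anopheles, Arabidopsis, Columba, Cricetus, Gasterosteus, Hylobates, Melursus, Neofelis, Nomascus, Panthera, Papio, Picea, Triturus, Urocyon

Tracing Neofelis: it sits inside (Gasterosteus,Neofelis).
Tracing Papio: it sits inside (Cricetus,Papio).
The smallest clade enclosing both is (((Urocyon,(Anopheles,(Hylobates,Melursus))),((Aedes,Picea),((Gasterosteus,Neofelis),(Arabidopsis,Columba)))),(Panthera,((Triturus,(Cricetus,Papio)),Nomascus))); the answer is its 15 terminal taxa in alphabetical order.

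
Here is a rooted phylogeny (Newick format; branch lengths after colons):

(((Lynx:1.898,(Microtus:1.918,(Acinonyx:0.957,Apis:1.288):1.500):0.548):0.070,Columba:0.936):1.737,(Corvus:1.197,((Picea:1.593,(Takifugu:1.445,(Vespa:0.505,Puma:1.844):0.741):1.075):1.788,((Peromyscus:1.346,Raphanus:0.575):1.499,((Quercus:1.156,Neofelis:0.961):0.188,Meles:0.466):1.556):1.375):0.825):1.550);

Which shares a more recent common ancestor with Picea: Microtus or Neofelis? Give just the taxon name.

Neofelis

The MRCA of Picea and Neofelis subtends ((Picea,(Takifugu,(Vespa,Puma))),((Peromyscus,Raphanus),((Quercus,Neofelis),Meles))) (9 taxa).
The MRCA of Picea and Microtus is the root, subtending the entire tree (15 taxa).
The first is nested inside the second, so Picea shares a more recent common ancestor with Neofelis.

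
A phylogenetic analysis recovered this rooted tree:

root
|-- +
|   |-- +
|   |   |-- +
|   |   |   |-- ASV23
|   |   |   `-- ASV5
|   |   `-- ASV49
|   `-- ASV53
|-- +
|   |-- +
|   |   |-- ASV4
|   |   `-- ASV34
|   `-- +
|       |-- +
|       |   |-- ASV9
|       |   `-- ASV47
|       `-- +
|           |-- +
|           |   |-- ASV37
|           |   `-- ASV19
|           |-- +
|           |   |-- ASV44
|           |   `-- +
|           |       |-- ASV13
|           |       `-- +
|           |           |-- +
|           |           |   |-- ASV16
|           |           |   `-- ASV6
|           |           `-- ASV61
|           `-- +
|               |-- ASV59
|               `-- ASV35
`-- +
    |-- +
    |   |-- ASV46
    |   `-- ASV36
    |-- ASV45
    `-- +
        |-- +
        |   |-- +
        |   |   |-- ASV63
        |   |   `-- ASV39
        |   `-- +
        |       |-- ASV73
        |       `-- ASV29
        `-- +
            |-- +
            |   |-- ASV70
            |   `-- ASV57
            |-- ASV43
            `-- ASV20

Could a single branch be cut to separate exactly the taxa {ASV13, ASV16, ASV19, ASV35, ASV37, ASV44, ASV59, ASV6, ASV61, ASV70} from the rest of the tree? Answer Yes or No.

No

The MRCA of the listed taxa is the root, so the smallest clade containing them is the whole tree.
That clade also contains ASV20, ASV23, ASV29, ASV34, ASV36, ASV39, ASV4, ASV43, ASV45, ASV46, ASV47, ASV49, ASV5, ASV53, ASV57, ASV63, ASV73, ASV9, which are not in the proposed group, so the group is not monophyletic.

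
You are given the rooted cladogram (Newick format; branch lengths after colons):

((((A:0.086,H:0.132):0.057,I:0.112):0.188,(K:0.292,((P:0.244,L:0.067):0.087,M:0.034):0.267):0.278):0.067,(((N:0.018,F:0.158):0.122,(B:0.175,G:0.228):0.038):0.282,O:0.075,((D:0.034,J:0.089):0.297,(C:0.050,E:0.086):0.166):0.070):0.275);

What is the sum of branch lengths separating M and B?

1.416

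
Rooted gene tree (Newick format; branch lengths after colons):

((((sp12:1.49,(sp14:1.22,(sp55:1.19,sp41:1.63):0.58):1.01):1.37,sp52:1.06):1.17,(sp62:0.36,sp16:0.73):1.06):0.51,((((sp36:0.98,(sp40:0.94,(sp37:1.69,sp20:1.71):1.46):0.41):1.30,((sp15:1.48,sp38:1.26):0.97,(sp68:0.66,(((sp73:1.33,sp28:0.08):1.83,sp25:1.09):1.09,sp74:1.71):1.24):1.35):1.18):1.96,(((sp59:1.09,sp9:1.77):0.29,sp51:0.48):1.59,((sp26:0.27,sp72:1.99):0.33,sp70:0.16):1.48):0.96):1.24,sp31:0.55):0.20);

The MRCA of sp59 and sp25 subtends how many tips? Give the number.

17

The MRCA of sp59 and sp25 is the node subtending (((sp36,(sp40,(sp37,sp20))),((sp15,sp38),(sp68,(((sp73,sp28),sp25),sp74)))),(((sp59,sp9),sp51),((sp26,sp72),sp70))).
That clade contains 17 terminal taxa: sp15, sp20, sp25, sp26, sp28, sp36, sp37, sp38, sp40, sp51, sp59, sp68, sp70, sp72, sp73, sp74, sp9.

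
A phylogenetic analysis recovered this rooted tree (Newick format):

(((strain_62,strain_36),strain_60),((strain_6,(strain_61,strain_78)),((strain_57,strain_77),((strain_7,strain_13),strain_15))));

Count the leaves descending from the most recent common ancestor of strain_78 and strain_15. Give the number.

The MRCA of strain_78 and strain_15 is the node subtending ((strain_6,(strain_61,strain_78)),((strain_57,strain_77),((strain_7,strain_13),strain_15))).
That clade contains 8 terminal taxa: strain_13, strain_15, strain_57, strain_6, strain_61, strain_7, strain_77, strain_78.

8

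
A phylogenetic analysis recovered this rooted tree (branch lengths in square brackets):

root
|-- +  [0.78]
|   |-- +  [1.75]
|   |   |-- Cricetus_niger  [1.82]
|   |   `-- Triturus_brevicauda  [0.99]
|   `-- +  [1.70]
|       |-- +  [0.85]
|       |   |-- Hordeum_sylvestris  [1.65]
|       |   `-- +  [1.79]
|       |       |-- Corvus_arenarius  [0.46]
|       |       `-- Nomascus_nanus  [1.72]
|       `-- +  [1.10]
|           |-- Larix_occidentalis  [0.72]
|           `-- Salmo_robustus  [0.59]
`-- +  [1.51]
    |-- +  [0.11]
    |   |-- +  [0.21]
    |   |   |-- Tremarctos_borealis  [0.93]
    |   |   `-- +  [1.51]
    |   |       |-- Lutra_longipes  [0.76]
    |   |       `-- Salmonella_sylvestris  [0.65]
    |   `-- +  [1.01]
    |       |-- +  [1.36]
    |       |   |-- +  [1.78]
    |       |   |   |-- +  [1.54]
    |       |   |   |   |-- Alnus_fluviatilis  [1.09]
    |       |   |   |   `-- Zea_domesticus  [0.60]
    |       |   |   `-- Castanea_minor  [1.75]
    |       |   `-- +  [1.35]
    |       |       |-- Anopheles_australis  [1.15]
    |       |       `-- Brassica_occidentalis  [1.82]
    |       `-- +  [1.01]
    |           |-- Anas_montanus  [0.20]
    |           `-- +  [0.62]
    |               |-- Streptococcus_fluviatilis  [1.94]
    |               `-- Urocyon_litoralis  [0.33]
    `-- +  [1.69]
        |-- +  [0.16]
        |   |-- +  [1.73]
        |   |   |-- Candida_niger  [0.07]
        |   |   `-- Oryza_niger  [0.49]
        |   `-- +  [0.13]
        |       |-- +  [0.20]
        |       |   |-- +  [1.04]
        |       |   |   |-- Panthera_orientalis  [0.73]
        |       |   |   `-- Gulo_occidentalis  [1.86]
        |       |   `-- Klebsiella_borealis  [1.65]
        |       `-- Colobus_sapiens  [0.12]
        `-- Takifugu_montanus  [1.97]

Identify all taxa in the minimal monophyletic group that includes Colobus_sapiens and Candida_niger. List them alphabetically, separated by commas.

Candida_niger, Colobus_sapiens, Gulo_occidentalis, Klebsiella_borealis, Oryza_niger, Panthera_orientalis

Tracing Colobus_sapiens: it sits inside (((Panthera_orientalis,Gulo_occidentalis),Klebsiella_borealis),Colobus_sapiens).
Tracing Candida_niger: it sits inside (Candida_niger,Oryza_niger).
The smallest clade enclosing both is ((Candida_niger,Oryza_niger),(((Panthera_orientalis,Gulo_occidentalis),Klebsiella_borealis),Colobus_sapiens)); the answer is its 6 terminal taxa in alphabetical order.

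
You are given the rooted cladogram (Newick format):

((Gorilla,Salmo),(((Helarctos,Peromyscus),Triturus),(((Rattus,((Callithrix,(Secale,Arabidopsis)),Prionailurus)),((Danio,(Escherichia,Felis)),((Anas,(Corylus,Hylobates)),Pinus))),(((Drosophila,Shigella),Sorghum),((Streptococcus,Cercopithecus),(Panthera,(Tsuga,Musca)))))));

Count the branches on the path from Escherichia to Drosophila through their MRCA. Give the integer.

The MRCA of Escherichia and Drosophila is the node subtending (((Rattus,((Callithrix,(Secale,Arabidopsis)),Prionailurus)),((Danio,(Escherichia,Felis)),((Anas,(Corylus,Hylobates)),Pinus))),(((Drosophila,Shigella),Sorghum),((Streptococcus,Cercopithecus),(Panthera,(Tsuga,Musca))))).
From Escherichia up to that node: 5 branches. From Drosophila up to the same node: 4 branches. Total: 5 + 4 = 9.

9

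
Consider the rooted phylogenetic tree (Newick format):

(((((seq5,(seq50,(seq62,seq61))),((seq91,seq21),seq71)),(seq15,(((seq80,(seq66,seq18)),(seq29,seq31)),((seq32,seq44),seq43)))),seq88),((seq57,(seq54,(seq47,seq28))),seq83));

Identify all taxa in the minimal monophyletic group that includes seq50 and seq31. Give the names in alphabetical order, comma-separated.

seq15, seq18, seq21, seq29, seq31, seq32, seq43, seq44, seq5, seq50, seq61, seq62, seq66, seq71, seq80, seq91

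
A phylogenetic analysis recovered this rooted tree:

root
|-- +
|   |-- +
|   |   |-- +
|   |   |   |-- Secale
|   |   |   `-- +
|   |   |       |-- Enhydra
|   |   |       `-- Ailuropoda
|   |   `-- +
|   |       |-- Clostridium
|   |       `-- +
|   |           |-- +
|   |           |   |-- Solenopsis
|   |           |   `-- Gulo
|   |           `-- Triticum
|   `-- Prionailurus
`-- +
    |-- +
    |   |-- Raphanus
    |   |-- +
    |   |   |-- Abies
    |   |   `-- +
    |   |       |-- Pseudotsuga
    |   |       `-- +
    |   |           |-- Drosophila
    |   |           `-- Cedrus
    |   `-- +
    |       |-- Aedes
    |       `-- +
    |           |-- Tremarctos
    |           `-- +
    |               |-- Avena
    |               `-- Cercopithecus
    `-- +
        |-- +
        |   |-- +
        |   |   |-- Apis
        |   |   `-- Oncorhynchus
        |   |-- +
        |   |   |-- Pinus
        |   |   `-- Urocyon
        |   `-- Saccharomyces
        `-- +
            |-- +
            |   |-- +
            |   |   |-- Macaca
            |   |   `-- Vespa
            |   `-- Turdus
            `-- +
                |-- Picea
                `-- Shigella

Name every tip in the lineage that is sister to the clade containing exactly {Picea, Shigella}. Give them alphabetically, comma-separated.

The clade containing exactly {Picea, Shigella} attaches to the tree at the node subtending (((Macaca,Vespa),Turdus),(Picea,Shigella)).
The other lineage descending from that same node — the sister group — is ((Macaca,Vespa),Turdus); its 3 tips in alphabetical order are the answer.

Macaca, Turdus, Vespa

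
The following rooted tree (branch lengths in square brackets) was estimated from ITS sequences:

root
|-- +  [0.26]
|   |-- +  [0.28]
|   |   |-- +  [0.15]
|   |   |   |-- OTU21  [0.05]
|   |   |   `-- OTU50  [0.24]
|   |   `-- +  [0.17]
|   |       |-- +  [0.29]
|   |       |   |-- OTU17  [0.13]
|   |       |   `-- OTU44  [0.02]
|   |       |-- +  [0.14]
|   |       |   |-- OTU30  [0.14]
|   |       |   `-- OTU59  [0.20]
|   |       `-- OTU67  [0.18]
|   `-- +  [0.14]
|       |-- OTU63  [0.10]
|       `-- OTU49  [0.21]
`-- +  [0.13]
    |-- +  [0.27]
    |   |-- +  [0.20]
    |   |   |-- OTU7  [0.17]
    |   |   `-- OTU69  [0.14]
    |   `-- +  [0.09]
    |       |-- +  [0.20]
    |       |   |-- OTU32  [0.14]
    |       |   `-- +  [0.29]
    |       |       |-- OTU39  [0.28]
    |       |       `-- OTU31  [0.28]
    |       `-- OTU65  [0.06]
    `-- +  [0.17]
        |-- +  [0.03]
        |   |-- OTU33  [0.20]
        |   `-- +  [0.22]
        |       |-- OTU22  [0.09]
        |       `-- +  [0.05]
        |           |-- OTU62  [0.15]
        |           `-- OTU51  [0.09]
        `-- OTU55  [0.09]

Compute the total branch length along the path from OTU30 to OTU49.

1.08

The path runs OTU30 → … → MRCA → … → OTU49; the MRCA is the node subtending (((OTU21,OTU50),((OTU17,OTU44),(OTU30,OTU59),OTU67)),(OTU63,OTU49)).
Branch lengths along that path: 0.14 + 0.14 + 0.17 + 0.28 + 0.14 + 0.21 = 1.08.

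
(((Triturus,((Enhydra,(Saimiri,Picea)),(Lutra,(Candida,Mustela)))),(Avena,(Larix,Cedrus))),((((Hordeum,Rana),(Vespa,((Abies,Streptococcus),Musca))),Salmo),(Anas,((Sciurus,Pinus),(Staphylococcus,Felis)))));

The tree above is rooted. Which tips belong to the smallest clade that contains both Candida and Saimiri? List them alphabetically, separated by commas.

Tracing Candida: it sits inside (Candida,Mustela).
Tracing Saimiri: it sits inside (Saimiri,Picea).
The smallest clade enclosing both is ((Enhydra,(Saimiri,Picea)),(Lutra,(Candida,Mustela))); the answer is its 6 terminal taxa in alphabetical order.

Candida, Enhydra, Lutra, Mustela, Picea, Saimiri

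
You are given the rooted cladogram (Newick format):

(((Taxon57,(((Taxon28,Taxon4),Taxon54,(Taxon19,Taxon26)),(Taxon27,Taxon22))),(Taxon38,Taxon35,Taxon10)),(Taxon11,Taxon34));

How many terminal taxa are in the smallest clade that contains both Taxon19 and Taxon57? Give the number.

The MRCA of Taxon19 and Taxon57 is the node subtending (Taxon57,(((Taxon28,Taxon4),Taxon54,(Taxon19,Taxon26)),(Taxon27,Taxon22))).
That clade contains 8 terminal taxa: Taxon19, Taxon22, Taxon26, Taxon27, Taxon28, Taxon4, Taxon54, Taxon57.

8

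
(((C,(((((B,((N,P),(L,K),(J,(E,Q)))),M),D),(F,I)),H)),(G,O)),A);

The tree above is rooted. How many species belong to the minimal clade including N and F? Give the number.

The MRCA of N and F is the node subtending ((((B,((N,P),(L,K),(J,(E,Q)))),M),D),(F,I)).
That clade contains 12 terminal taxa: B, D, E, F, I, J, K, L, M, N, P, Q.

12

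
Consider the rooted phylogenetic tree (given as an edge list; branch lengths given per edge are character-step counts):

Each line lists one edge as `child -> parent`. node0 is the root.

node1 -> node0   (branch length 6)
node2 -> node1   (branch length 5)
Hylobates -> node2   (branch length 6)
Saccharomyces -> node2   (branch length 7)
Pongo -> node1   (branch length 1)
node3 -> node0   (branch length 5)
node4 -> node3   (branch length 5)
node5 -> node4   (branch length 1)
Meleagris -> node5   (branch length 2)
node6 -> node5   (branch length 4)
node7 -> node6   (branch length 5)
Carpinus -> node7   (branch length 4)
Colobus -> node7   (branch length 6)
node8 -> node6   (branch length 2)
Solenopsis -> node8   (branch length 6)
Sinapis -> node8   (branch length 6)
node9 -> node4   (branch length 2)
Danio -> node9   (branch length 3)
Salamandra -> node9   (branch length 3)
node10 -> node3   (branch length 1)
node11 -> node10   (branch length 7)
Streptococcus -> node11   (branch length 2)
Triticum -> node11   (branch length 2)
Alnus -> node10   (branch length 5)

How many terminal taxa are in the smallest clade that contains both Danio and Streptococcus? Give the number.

The MRCA of Danio and Streptococcus is the node subtending (((Meleagris,((Carpinus,Colobus),(Solenopsis,Sinapis))),(Danio,Salamandra)),((Streptococcus,Triticum),Alnus)).
That clade contains 10 terminal taxa: Alnus, Carpinus, Colobus, Danio, Meleagris, Salamandra, Sinapis, Solenopsis, Streptococcus, Triticum.

10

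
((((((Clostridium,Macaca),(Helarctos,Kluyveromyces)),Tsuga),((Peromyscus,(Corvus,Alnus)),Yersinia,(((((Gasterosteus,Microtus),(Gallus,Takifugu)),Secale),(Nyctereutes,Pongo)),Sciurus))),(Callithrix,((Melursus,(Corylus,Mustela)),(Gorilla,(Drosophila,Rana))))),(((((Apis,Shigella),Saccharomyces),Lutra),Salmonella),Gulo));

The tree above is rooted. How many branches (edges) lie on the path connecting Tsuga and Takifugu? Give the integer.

The MRCA of Tsuga and Takifugu is the node subtending ((((Clostridium,Macaca),(Helarctos,Kluyveromyces)),Tsuga),((Peromyscus,(Corvus,Alnus)),Yersinia,(((((Gasterosteus,Microtus),(Gallus,Takifugu)),Secale),(Nyctereutes,Pongo)),Sciurus))).
From Tsuga up to that node: 2 branches. From Takifugu up to the same node: 7 branches. Total: 2 + 7 = 9.

9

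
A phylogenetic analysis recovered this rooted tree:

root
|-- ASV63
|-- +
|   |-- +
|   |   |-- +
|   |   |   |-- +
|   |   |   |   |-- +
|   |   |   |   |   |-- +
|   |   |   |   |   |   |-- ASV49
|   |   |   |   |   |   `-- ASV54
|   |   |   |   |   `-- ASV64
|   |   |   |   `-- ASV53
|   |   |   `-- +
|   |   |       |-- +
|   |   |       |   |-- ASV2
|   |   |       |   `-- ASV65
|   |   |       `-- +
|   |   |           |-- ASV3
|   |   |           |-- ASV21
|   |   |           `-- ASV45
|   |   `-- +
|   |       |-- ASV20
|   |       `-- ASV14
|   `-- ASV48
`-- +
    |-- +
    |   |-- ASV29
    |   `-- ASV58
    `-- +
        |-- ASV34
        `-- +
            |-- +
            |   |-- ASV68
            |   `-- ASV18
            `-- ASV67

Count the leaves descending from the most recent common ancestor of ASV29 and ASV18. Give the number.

The MRCA of ASV29 and ASV18 is the node subtending ((ASV29,ASV58),(ASV34,((ASV68,ASV18),ASV67))).
That clade contains 6 terminal taxa: ASV18, ASV29, ASV34, ASV58, ASV67, ASV68.

6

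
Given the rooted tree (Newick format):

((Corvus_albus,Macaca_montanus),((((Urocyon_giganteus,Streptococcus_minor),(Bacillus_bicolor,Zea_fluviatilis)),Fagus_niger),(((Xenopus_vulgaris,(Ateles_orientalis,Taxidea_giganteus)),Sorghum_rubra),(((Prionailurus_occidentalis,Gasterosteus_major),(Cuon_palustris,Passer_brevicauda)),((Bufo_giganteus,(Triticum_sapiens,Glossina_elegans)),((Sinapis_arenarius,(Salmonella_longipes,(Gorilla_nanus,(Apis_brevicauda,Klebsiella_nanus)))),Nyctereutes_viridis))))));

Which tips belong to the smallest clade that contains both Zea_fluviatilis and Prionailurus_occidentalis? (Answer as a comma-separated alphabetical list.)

Tracing Zea_fluviatilis: it sits inside (Bacillus_bicolor,Zea_fluviatilis).
Tracing Prionailurus_occidentalis: it sits inside (Prionailurus_occidentalis,Gasterosteus_major).
The smallest clade enclosing both is ((((Urocyon_giganteus,Streptococcus_minor),(Bacillus_bicolor,Zea_fluviatilis)),Fagus_niger),(((Xenopus_vulgaris,(Ateles_orientalis,Taxidea_giganteus)),Sorghum_rubra),(((Prionailurus_occidentalis,Gasterosteus_major),(Cuon_palustris,Passer_brevicauda)),((Bufo_giganteus,(Triticum_sapiens,Glossina_elegans)),((Sinapis_arenarius,(Salmonella_longipes,(Gorilla_nanus,(Apis_brevicauda,Klebsiella_nanus)))),Nyctereutes_viridis))))); the answer is its 22 terminal taxa in alphabetical order.

Apis_brevicauda, Ateles_orientalis, Bacillus_bicolor, Bufo_giganteus, Cuon_palustris, Fagus_niger, Gasterosteus_major, Glossina_elegans, Gorilla_nanus, Klebsiella_nanus, Nyctereutes_viridis, Passer_brevicauda, Prionailurus_occidentalis, Salmonella_longipes, Sinapis_arenarius, Sorghum_rubra, Streptococcus_minor, Taxidea_giganteus, Triticum_sapiens, Urocyon_giganteus, Xenopus_vulgaris, Zea_fluviatilis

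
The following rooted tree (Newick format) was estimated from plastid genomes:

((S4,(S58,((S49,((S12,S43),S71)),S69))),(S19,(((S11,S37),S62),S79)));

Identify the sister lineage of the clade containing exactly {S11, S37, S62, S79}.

The clade containing exactly {S11, S37, S62, S79} attaches to the tree at the node subtending (S19,(((S11,S37),S62),S79)).
The other lineage descending from that same node — the sister group — is the single tip S19.

S19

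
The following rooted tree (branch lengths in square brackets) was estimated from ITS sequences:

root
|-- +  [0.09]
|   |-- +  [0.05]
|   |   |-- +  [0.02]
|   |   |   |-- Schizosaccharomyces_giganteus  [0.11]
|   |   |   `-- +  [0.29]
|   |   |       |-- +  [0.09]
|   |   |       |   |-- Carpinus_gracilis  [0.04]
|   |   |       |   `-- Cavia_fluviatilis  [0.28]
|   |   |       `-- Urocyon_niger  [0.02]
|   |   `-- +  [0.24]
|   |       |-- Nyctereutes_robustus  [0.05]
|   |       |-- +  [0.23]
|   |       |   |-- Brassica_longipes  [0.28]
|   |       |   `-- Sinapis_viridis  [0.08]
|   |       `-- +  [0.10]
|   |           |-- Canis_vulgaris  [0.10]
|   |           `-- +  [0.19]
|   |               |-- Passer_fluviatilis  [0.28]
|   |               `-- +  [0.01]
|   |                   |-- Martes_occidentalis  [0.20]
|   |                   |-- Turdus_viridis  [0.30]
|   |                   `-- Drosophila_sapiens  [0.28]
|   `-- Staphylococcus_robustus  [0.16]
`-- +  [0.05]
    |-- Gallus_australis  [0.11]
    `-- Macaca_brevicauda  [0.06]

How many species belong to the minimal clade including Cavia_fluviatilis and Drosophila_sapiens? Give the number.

12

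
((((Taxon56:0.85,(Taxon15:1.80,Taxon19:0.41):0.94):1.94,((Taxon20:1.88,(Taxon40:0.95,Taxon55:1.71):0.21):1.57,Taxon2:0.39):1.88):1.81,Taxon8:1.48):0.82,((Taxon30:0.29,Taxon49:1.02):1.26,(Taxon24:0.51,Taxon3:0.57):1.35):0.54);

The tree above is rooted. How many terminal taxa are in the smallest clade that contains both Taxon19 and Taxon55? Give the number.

7

The MRCA of Taxon19 and Taxon55 is the node subtending ((Taxon56,(Taxon15,Taxon19)),((Taxon20,(Taxon40,Taxon55)),Taxon2)).
That clade contains 7 terminal taxa: Taxon15, Taxon19, Taxon2, Taxon20, Taxon40, Taxon55, Taxon56.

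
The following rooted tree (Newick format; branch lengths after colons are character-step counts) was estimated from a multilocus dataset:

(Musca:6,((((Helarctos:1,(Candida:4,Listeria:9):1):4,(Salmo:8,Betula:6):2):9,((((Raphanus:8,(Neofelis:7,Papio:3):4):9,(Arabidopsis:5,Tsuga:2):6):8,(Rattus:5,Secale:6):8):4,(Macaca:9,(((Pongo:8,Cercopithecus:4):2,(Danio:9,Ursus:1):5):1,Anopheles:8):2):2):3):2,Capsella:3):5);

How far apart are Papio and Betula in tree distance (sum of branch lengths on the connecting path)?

48

The path runs Papio → … → MRCA → … → Betula; the MRCA is the node subtending (((Helarctos,(Candida,Listeria)),(Salmo,Betula)),((((Raphanus,(Neofelis,Papio)),(Arabidopsis,Tsuga)),(Rattus,Secale)),(Macaca,(((Pongo,Cercopithecus),(Danio,Ursus)),Anopheles)))).
Branch lengths along that path: 3 + 4 + 9 + 8 + 4 + 3 + 9 + 2 + 6 = 48.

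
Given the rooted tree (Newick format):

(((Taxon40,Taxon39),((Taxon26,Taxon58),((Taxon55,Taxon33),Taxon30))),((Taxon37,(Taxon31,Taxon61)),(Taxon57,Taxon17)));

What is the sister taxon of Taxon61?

Taxon61 attaches to the tree at the node subtending (Taxon31,Taxon61).
The other lineage descending from that same node — the sister group — is the single tip Taxon31.

Taxon31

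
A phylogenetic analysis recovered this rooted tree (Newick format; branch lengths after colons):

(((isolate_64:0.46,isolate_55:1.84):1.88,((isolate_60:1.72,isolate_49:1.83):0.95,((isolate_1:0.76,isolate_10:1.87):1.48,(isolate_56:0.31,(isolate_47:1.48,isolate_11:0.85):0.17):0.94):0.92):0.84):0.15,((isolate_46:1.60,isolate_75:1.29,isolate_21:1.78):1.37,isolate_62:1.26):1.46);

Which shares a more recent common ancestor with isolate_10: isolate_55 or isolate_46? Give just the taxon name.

The MRCA of isolate_10 and isolate_55 subtends ((isolate_64,isolate_55),((isolate_60,isolate_49),((isolate_1,isolate_10),(isolate_56,(isolate_47,isolate_11))))) (9 taxa).
The MRCA of isolate_10 and isolate_46 is the root, subtending the entire tree (13 taxa).
The first is nested inside the second, so isolate_10 shares a more recent common ancestor with isolate_55.

isolate_55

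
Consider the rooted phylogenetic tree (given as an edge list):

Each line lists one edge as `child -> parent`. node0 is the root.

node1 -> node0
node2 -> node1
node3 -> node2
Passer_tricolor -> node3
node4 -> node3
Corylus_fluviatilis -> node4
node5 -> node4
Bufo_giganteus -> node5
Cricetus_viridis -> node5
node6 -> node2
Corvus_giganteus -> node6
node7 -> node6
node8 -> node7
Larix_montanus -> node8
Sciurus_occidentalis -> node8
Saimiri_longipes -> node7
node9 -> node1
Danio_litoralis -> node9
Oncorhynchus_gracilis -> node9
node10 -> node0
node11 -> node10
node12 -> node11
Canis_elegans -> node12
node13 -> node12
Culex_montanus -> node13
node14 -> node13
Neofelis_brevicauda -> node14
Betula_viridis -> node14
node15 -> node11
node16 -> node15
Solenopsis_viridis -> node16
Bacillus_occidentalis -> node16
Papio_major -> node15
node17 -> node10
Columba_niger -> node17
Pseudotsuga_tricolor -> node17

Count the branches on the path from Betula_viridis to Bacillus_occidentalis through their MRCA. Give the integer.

The MRCA of Betula_viridis and Bacillus_occidentalis is the node subtending ((Canis_elegans,(Culex_montanus,(Neofelis_brevicauda,Betula_viridis))),((Solenopsis_viridis,Bacillus_occidentalis),Papio_major)).
From Betula_viridis up to that node: 4 branches. From Bacillus_occidentalis up to the same node: 3 branches. Total: 4 + 3 = 7.

7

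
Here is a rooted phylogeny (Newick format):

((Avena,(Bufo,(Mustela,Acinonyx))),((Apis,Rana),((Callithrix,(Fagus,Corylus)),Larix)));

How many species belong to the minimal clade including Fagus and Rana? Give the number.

The MRCA of Fagus and Rana is the node subtending ((Apis,Rana),((Callithrix,(Fagus,Corylus)),Larix)).
That clade contains 6 terminal taxa: Apis, Callithrix, Corylus, Fagus, Larix, Rana.

6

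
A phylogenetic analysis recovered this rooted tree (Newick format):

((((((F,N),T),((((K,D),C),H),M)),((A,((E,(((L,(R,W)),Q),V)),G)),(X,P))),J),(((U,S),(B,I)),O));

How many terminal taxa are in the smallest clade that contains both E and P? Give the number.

10

The MRCA of E and P is the node subtending ((A,((E,(((L,(R,W)),Q),V)),G)),(X,P)).
That clade contains 10 terminal taxa: A, E, G, L, P, Q, R, V, W, X.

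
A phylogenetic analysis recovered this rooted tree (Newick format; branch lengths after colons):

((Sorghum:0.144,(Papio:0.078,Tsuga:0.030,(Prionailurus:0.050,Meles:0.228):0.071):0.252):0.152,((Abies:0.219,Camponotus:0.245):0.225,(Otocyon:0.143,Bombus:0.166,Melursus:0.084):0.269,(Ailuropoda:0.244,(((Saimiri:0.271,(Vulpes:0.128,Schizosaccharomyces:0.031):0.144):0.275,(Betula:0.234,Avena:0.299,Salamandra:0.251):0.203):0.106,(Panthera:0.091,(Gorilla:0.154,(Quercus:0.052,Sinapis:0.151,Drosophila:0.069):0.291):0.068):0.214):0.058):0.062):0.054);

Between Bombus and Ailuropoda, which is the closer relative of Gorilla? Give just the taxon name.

The MRCA of Gorilla and Ailuropoda subtends (Ailuropoda,(((Saimiri,(Vulpes,Schizosaccharomyces)),(Betula,Avena,Salamandra)),(Panthera,(Gorilla,(Quercus,Sinapis,Drosophila))))) (12 taxa).
The MRCA of Gorilla and Bombus subtends ((Abies,Camponotus),(Otocyon,Bombus,Melursus),(Ailuropoda,(((Saimiri,(Vulpes,Schizosaccharomyces)),(Betula,Avena,Salamandra)),(Panthera,(Gorilla,(Quercus,Sinapis,Drosophila)))))) (17 taxa).
The first is nested inside the second, so Gorilla shares a more recent common ancestor with Ailuropoda.

Ailuropoda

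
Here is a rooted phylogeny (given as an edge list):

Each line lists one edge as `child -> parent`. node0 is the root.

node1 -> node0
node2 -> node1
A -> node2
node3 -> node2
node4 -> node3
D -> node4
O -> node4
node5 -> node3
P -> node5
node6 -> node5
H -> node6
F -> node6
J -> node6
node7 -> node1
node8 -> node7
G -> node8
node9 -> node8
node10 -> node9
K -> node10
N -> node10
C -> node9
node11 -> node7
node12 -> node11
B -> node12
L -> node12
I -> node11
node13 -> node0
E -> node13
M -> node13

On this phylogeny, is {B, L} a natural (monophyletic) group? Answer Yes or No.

Yes

The most recent common ancestor of these taxa subtends (B,L).
That clade has exactly 2 tips — every listed taxon and nothing else — so the group is monophyletic.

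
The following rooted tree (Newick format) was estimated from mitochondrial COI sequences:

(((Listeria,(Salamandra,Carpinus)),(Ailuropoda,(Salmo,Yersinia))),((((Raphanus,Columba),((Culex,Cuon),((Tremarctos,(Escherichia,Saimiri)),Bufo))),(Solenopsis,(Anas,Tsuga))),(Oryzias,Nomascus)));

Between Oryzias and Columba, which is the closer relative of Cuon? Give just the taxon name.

Columba

The MRCA of Cuon and Columba subtends ((Raphanus,Columba),((Culex,Cuon),((Tremarctos,(Escherichia,Saimiri)),Bufo))) (8 taxa).
The MRCA of Cuon and Oryzias subtends ((((Raphanus,Columba),((Culex,Cuon),((Tremarctos,(Escherichia,Saimiri)),Bufo))),(Solenopsis,(Anas,Tsuga))),(Oryzias,Nomascus)) (13 taxa).
The first is nested inside the second, so Cuon shares a more recent common ancestor with Columba.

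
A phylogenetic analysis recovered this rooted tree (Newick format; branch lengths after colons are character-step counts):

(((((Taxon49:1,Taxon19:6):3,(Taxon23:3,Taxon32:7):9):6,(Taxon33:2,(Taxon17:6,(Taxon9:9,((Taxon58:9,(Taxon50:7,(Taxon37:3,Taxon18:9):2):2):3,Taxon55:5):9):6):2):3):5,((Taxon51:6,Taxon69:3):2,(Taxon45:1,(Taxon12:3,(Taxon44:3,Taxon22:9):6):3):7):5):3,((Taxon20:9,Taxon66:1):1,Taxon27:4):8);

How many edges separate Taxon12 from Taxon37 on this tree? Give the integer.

13

The MRCA of Taxon12 and Taxon37 is the node subtending ((((Taxon49,Taxon19),(Taxon23,Taxon32)),(Taxon33,(Taxon17,(Taxon9,((Taxon58,(Taxon50,(Taxon37,Taxon18))),Taxon55))))),((Taxon51,Taxon69),(Taxon45,(Taxon12,(Taxon44,Taxon22))))).
From Taxon12 up to that node: 4 branches. From Taxon37 up to the same node: 9 branches. Total: 4 + 9 = 13.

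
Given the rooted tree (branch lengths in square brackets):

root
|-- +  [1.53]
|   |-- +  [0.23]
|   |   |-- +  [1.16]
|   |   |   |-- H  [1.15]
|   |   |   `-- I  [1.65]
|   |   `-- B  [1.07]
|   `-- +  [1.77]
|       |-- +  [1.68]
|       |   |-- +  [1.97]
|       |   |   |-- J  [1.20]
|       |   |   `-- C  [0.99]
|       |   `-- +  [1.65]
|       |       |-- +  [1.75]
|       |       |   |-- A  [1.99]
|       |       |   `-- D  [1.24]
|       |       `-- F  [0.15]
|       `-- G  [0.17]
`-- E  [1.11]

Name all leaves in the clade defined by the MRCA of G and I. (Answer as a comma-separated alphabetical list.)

A, B, C, D, F, G, H, I, J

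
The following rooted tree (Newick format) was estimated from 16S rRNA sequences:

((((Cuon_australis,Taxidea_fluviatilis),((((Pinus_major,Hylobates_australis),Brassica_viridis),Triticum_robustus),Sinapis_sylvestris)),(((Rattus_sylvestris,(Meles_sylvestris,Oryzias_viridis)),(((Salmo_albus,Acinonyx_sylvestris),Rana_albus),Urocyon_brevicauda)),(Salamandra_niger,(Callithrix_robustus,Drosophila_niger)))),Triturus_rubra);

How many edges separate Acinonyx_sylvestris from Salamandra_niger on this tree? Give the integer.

7

The MRCA of Acinonyx_sylvestris and Salamandra_niger is the node subtending (((Rattus_sylvestris,(Meles_sylvestris,Oryzias_viridis)),(((Salmo_albus,Acinonyx_sylvestris),Rana_albus),Urocyon_brevicauda)),(Salamandra_niger,(Callithrix_robustus,Drosophila_niger))).
From Acinonyx_sylvestris up to that node: 5 branches. From Salamandra_niger up to the same node: 2 branches. Total: 5 + 2 = 7.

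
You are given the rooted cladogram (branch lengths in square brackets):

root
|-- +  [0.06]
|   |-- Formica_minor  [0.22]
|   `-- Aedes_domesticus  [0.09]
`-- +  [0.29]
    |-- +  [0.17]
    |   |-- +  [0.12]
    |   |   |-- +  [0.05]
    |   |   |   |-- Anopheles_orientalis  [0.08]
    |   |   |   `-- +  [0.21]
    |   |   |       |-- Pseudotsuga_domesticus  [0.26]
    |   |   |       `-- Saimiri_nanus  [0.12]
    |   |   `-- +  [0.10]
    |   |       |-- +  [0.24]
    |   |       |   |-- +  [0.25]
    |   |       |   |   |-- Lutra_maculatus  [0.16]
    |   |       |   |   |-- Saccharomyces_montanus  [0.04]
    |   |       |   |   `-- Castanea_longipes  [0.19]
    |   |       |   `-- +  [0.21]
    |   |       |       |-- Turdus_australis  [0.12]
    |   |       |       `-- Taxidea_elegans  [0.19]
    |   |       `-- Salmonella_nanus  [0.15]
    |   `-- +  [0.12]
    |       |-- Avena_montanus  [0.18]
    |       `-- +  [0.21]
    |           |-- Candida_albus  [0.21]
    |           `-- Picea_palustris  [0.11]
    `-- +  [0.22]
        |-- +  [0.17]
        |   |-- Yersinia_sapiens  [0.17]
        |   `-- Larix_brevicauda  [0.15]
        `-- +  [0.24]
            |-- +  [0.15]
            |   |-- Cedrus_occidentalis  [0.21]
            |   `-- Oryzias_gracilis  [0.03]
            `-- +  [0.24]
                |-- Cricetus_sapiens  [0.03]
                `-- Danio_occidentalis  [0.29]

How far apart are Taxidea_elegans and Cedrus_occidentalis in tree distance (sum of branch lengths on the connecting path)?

The path runs Taxidea_elegans → … → MRCA → … → Cedrus_occidentalis; the MRCA is the node subtending ((((Anopheles_orientalis,(Pseudotsuga_domesticus,Saimiri_nanus)),(((Lutra_maculatus,Saccharomyces_montanus,Castanea_longipes),(Turdus_australis,Taxidea_elegans)),Salmonella_nanus)),(Avena_montanus,(Candida_albus,Picea_palustris))),((Yersinia_sapiens,Larix_brevicauda),((Cedrus_occidentalis,Oryzias_gracilis),(Cricetus_sapiens,Danio_occidentalis)))).
Branch lengths along that path: 0.19 + 0.21 + 0.24 + 0.10 + 0.12 + 0.17 + 0.22 + 0.24 + 0.15 + 0.21 = 1.85.

1.85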